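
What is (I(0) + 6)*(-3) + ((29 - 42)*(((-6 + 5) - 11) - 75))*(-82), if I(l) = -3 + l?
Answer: -92751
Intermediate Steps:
(I(0) + 6)*(-3) + ((29 - 42)*(((-6 + 5) - 11) - 75))*(-82) = ((-3 + 0) + 6)*(-3) + ((29 - 42)*(((-6 + 5) - 11) - 75))*(-82) = (-3 + 6)*(-3) - 13*((-1 - 11) - 75)*(-82) = 3*(-3) - 13*(-12 - 75)*(-82) = -9 - 13*(-87)*(-82) = -9 + 1131*(-82) = -9 - 92742 = -92751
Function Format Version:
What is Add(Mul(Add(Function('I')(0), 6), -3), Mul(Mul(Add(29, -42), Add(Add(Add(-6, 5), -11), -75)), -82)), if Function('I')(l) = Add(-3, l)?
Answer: -92751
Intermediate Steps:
Add(Mul(Add(Function('I')(0), 6), -3), Mul(Mul(Add(29, -42), Add(Add(Add(-6, 5), -11), -75)), -82)) = Add(Mul(Add(Add(-3, 0), 6), -3), Mul(Mul(Add(29, -42), Add(Add(Add(-6, 5), -11), -75)), -82)) = Add(Mul(Add(-3, 6), -3), Mul(Mul(-13, Add(Add(-1, -11), -75)), -82)) = Add(Mul(3, -3), Mul(Mul(-13, Add(-12, -75)), -82)) = Add(-9, Mul(Mul(-13, -87), -82)) = Add(-9, Mul(1131, -82)) = Add(-9, -92742) = -92751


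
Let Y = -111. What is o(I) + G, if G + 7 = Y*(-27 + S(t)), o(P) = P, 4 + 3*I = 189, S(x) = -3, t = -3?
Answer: 10154/3 ≈ 3384.7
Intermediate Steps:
I = 185/3 (I = -4/3 + (⅓)*189 = -4/3 + 63 = 185/3 ≈ 61.667)
G = 3323 (G = -7 - 111*(-27 - 3) = -7 - 111*(-30) = -7 + 3330 = 3323)
o(I) + G = 185/3 + 3323 = 10154/3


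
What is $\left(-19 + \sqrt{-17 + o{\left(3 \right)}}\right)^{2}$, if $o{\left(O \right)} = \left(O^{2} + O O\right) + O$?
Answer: $289$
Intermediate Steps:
$o{\left(O \right)} = O + 2 O^{2}$ ($o{\left(O \right)} = \left(O^{2} + O^{2}\right) + O = 2 O^{2} + O = O + 2 O^{2}$)
$\left(-19 + \sqrt{-17 + o{\left(3 \right)}}\right)^{2} = \left(-19 + \sqrt{-17 + 3 \left(1 + 2 \cdot 3\right)}\right)^{2} = \left(-19 + \sqrt{-17 + 3 \left(1 + 6\right)}\right)^{2} = \left(-19 + \sqrt{-17 + 3 \cdot 7}\right)^{2} = \left(-19 + \sqrt{-17 + 21}\right)^{2} = \left(-19 + \sqrt{4}\right)^{2} = \left(-19 + 2\right)^{2} = \left(-17\right)^{2} = 289$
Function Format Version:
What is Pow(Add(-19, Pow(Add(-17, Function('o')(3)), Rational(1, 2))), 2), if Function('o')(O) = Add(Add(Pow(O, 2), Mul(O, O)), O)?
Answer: 289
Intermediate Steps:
Function('o')(O) = Add(O, Mul(2, Pow(O, 2))) (Function('o')(O) = Add(Add(Pow(O, 2), Pow(O, 2)), O) = Add(Mul(2, Pow(O, 2)), O) = Add(O, Mul(2, Pow(O, 2))))
Pow(Add(-19, Pow(Add(-17, Function('o')(3)), Rational(1, 2))), 2) = Pow(Add(-19, Pow(Add(-17, Mul(3, Add(1, Mul(2, 3)))), Rational(1, 2))), 2) = Pow(Add(-19, Pow(Add(-17, Mul(3, Add(1, 6))), Rational(1, 2))), 2) = Pow(Add(-19, Pow(Add(-17, Mul(3, 7)), Rational(1, 2))), 2) = Pow(Add(-19, Pow(Add(-17, 21), Rational(1, 2))), 2) = Pow(Add(-19, Pow(4, Rational(1, 2))), 2) = Pow(Add(-19, 2), 2) = Pow(-17, 2) = 289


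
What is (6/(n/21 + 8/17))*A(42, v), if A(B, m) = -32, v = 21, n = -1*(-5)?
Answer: -68544/253 ≈ -270.92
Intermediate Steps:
n = 5
(6/(n/21 + 8/17))*A(42, v) = (6/(5/21 + 8/17))*(-32) = (6/(253/357))*(-32) = (6*(357/253))*(-32) = (2142/253)*(-32) = -68544/253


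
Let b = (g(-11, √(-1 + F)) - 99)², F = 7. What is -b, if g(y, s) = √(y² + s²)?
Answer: -9928 + 198*√127 ≈ -7696.7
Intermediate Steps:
g(y, s) = √(s² + y²)
b = (-99 + √127)² (b = (√((√(-1 + 7))² + (-11)²) - 99)² = (√((√6)² + 121) - 99)² = (√(6 + 121) - 99)² = (√127 - 99)² = (-99 + √127)² ≈ 7696.7)
-b = -(99 - √127)²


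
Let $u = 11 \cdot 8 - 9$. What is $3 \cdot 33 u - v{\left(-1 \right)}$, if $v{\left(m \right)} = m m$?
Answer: $7820$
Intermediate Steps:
$v{\left(m \right)} = m^{2}$
$u = 79$ ($u = 88 - 9 = 79$)
$3 \cdot 33 u - v{\left(-1 \right)} = 3 \cdot 33 \cdot 79 - \left(-1\right)^{2} = 99 \cdot 79 - 1 = 7821 - 1 = 7820$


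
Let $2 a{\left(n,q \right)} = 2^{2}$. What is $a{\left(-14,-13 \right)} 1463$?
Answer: $2926$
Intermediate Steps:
$a{\left(n,q \right)} = 2$ ($a{\left(n,q \right)} = \frac{2^{2}}{2} = \frac{1}{2} \cdot 4 = 2$)
$a{\left(-14,-13 \right)} 1463 = 2 \cdot 1463 = 2926$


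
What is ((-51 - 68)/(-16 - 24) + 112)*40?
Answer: 4599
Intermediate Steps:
((-51 - 68)/(-16 - 24) + 112)*40 = (-119/(-40) + 112)*40 = (-119*(-1/40) + 112)*40 = (119/40 + 112)*40 = (4599/40)*40 = 4599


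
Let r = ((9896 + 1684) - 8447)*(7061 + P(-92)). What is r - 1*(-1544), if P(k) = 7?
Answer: 22145588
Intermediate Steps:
r = 22144044 (r = ((9896 + 1684) - 8447)*(7061 + 7) = (11580 - 8447)*7068 = 3133*7068 = 22144044)
r - 1*(-1544) = 22144044 - 1*(-1544) = 22144044 + 1544 = 22145588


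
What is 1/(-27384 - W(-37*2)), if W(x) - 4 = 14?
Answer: -1/27402 ≈ -3.6494e-5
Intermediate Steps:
W(x) = 18 (W(x) = 4 + 14 = 18)
1/(-27384 - W(-37*2)) = 1/(-27384 - 1*18) = 1/(-27384 - 18) = 1/(-27402) = -1/27402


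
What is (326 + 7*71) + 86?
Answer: 909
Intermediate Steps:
(326 + 7*71) + 86 = (326 + 497) + 86 = 823 + 86 = 909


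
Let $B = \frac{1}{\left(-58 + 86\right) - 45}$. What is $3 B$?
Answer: $- \frac{3}{17} \approx -0.17647$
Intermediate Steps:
$B = - \frac{1}{17}$ ($B = \frac{1}{28 - 45} = \frac{1}{-17} = - \frac{1}{17} \approx -0.058824$)
$3 B = 3 \left(- \frac{1}{17}\right) = - \frac{3}{17}$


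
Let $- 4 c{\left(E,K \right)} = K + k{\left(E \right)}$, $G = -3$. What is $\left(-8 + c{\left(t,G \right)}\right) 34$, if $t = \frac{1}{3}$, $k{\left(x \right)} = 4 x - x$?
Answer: $-255$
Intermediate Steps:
$k{\left(x \right)} = 3 x$
$t = \frac{1}{3} \approx 0.33333$
$c{\left(E,K \right)} = - \frac{3 E}{4} - \frac{K}{4}$ ($c{\left(E,K \right)} = - \frac{K + 3 E}{4} = - \frac{3 E}{4} - \frac{K}{4}$)
$\left(-8 + c{\left(t,G \right)}\right) 34 = \left(-8 - - \frac{1}{2}\right) 34 = \left(-8 + \left(- \frac{1}{4} + \frac{3}{4}\right)\right) 34 = \left(-8 + \frac{1}{2}\right) 34 = \left(- \frac{15}{2}\right) 34 = -255$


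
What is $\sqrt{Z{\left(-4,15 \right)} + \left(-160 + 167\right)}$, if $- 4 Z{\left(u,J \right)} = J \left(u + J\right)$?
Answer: $\frac{i \sqrt{137}}{2} \approx 5.8523 i$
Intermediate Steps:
$Z{\left(u,J \right)} = - \frac{J \left(J + u\right)}{4}$ ($Z{\left(u,J \right)} = - \frac{J \left(u + J\right)}{4} = - \frac{J \left(J + u\right)}{4}$)
$\sqrt{Z{\left(-4,15 \right)} + \left(-160 + 167\right)} = \sqrt{\left(- \frac{1}{4}\right) 15 \left(15 - 4\right) + \left(-160 + 167\right)} = \sqrt{\left(- \frac{1}{4}\right) 15 \cdot 11 + 7} = \sqrt{- \frac{165}{4} + 7} = \sqrt{- \frac{137}{4}} = \frac{i \sqrt{137}}{2}$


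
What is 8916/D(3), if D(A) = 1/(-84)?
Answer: -748944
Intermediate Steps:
D(A) = -1/84
8916/D(3) = 8916/(-1/84) = 8916*(-84) = -748944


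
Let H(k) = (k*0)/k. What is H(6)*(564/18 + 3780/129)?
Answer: 0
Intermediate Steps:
H(k) = 0 (H(k) = 0/k = 0)
H(6)*(564/18 + 3780/129) = 0*(564/18 + 3780/129) = 0*(564*(1/18) + 3780*(1/129)) = 0*(94/3 + 1260/43) = 0*(7822/129) = 0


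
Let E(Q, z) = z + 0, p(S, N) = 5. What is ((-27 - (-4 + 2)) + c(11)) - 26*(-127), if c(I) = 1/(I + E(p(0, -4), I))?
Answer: 72095/22 ≈ 3277.0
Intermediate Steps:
E(Q, z) = z
c(I) = 1/(2*I) (c(I) = 1/(I + I) = 1/(2*I))
((-27 - (-4 + 2)) + c(11)) - 26*(-127) = ((-27 - (-4 + 2)) + (½)/11) - 26*(-127) = ((-27 - 1*(-2)) + (½)*(1/11)) + 3302 = ((-27 + 2) + 1/22) + 3302 = (-25 + 1/22) + 3302 = -549/22 + 3302 = 72095/22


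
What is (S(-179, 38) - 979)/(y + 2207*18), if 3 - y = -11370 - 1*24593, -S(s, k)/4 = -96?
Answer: -595/75692 ≈ -0.0078608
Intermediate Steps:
S(s, k) = 384 (S(s, k) = -4*(-96) = 384)
y = 35966 (y = 3 - (-11370 - 1*24593) = 3 - (-11370 - 24593) = 3 - 1*(-35963) = 3 + 35963 = 35966)
(S(-179, 38) - 979)/(y + 2207*18) = (384 - 979)/(35966 + 2207*18) = -595/(35966 + 39726) = -595/75692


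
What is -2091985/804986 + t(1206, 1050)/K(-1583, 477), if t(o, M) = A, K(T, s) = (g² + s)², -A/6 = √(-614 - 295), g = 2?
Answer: -298855/114998 - 18*I*√101/231361 ≈ -2.5988 - 0.00078189*I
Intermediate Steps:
A = -18*I*√101 (A = -6*√(-614 - 295) = -18*I*√101 ≈ -180.9*I)
K(T, s) = (4 + s)² (K(T, s) = (2² + s)² = (4 + s)²)
t(o, M) = -18*I*√101
-2091985/804986 + t(1206, 1050)/K(-1583, 477) = -2091985/804986 + (-18*I*√101)/((4 + 477)²) = -2091985*1/804986 + (-18*I*√101)/(481²) = -298855/114998 - 18*I*√101/231361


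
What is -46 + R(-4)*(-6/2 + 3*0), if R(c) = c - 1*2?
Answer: -28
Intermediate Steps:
R(c) = -2 + c (R(c) = c - 2 = -2 + c)
-46 + R(-4)*(-6/2 + 3*0) = -46 + (-2 - 4)*(-6/2 + 3*0) = -46 - 6*(-6*½ + 0) = -46 - 6*(-3 + 0) = -46 - 6*(-3) = -46 + 18 = -28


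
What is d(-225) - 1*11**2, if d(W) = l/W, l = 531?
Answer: -3084/25 ≈ -123.36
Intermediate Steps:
d(W) = 531/W
d(-225) - 1*11**2 = 531/(-225) - 1*11**2 = 531*(-1/225) - 1*121 = -59/25 - 121 = -3084/25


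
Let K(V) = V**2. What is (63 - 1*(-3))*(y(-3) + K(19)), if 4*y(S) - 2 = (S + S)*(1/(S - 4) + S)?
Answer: 169191/7 ≈ 24170.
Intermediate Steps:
y(S) = 1/2 + S*(S + 1/(-4 + S))/2 (y(S) = 1/2 + ((S + S)*(1/(S - 4) + S))/4 = 1/2 + ((2*S)*(1/(-4 + S) + S))/4 = 1/2 + ((2*S)*(S + 1/(-4 + S)))/4 = 1/2 + (2*S*(S + 1/(-4 + S)))/4 = 1/2 + S*(S + 1/(-4 + S))/2)
(63 - 1*(-3))*(y(-3) + K(19)) = (63 - 1*(-3))*((-2 - 3 + (1/2)*(-3)**3 - 2*(-3)**2)/(-4 - 3) + 19**2) = (63 + 3)*((-2 - 3 + (1/2)*(-27) - 2*9)/(-7) + 361) = 66*(-(-2 - 3 - 27/2 - 18)/7 + 361) = 66*(-1/7*(-73/2) + 361) = 66*(73/14 + 361) = 66*(5127/14) = 169191/7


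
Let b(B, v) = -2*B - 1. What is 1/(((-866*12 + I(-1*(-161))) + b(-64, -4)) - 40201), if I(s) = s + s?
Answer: -1/50144 ≈ -1.9943e-5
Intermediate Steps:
b(B, v) = -1 - 2*B
I(s) = 2*s
1/(((-866*12 + I(-1*(-161))) + b(-64, -4)) - 40201) = 1/(((-866*12 + 2*(-1*(-161))) + (-1 - 2*(-64))) - 40201) = 1/(((-10392 + 2*161) + (-1 + 128)) - 40201) = 1/(((-10392 + 322) + 127) - 40201) = 1/((-10070 + 127) - 40201) = 1/(-9943 - 40201) = 1/(-50144) = -1/50144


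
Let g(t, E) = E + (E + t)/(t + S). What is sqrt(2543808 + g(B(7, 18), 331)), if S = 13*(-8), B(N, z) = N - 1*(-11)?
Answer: sqrt(18816422030)/86 ≈ 1595.0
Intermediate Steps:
B(N, z) = 11 + N (B(N, z) = N + 11 = 11 + N)
S = -104
g(t, E) = E + (E + t)/(-104 + t) (g(t, E) = E + (E + t)/(t - 104) = E + (E + t)/(-104 + t))
sqrt(2543808 + g(B(7, 18), 331)) = sqrt(2543808 + ((11 + 7) - 103*331 + 331*(11 + 7))/(-104 + (11 + 7))) = sqrt(2543808 + (18 - 34093 + 331*18)/(-104 + 18)) = sqrt(2543808 + (18 - 34093 + 5958)/(-86)) = sqrt(2543808 - 1/86*(-28117)) = sqrt(2543808 + 28117/86) = sqrt(218795605/86) = sqrt(18816422030)/86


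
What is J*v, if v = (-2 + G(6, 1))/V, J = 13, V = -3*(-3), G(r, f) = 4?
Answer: 26/9 ≈ 2.8889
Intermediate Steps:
V = 9
v = 2/9 (v = (-2 + 4)/9 = 2*(1/9) = 2/9 ≈ 0.22222)
J*v = 13*(2/9) = 26/9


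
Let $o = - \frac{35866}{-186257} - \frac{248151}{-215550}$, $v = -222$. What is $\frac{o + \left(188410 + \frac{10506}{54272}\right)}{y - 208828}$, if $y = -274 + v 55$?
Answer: $- \frac{2631596814245593309}{3091126807987814400} \approx -0.85134$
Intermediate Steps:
$o = \frac{17983592369}{13382565450}$ ($o = \left(-35866\right) \left(- \frac{1}{186257}\right) - - \frac{82717}{71850} = \frac{35866}{186257} + \frac{82717}{71850} = \frac{17983592369}{13382565450} \approx 1.3438$)
$y = -12484$ ($y = -274 - 12210 = -12484$)
$\frac{o + \left(188410 + \frac{10506}{54272}\right)}{y - 208828} = \frac{\frac{17983592369}{13382565450} + \left(188410 + \frac{10506}{54272}\right)}{-12484 - 208828} = \frac{\frac{17983592369}{13382565450} + \left(188410 + 10506 \cdot \frac{1}{54272}\right)}{-221312} = \left(\frac{17983592369}{13382565450} + \left(188410 + \frac{5253}{27136}\right)\right) \left(- \frac{1}{221312}\right) = \left(\frac{17983592369}{13382565450} + \frac{5112699013}{27136}\right) \left(- \frac{1}{221312}\right) = \frac{34210758585192713017}{181574648025600} \left(- \frac{1}{221312}\right) = - \frac{2631596814245593309}{3091126807987814400}$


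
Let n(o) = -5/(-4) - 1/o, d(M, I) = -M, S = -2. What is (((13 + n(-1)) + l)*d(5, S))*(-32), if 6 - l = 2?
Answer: 3080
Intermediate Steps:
l = 4 (l = 6 - 1*2 = 6 - 2 = 4)
n(o) = 5/4 - 1/o (n(o) = -5*(-1/4) - 1/o = 5/4 - 1/o)
(((13 + n(-1)) + l)*d(5, S))*(-32) = (((13 + (5/4 - 1/(-1))) + 4)*(-1*5))*(-32) = (((13 + (5/4 - 1*(-1))) + 4)*(-5))*(-32) = (((13 + (5/4 + 1)) + 4)*(-5))*(-32) = (((13 + 9/4) + 4)*(-5))*(-32) = ((61/4 + 4)*(-5))*(-32) = ((77/4)*(-5))*(-32) = -385/4*(-32) = 3080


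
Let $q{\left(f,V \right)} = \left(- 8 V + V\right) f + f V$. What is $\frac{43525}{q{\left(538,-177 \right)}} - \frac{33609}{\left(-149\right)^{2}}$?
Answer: $- \frac{18236405279}{12684674556} \approx -1.4377$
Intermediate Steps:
$q{\left(f,V \right)} = - 6 V f$ ($q{\left(f,V \right)} = - 7 V f + V f = - 6 V f$)
$\frac{43525}{q{\left(538,-177 \right)}} - \frac{33609}{\left(-149\right)^{2}} = \frac{43525}{\left(-6\right) \left(-177\right) 538} - \frac{33609}{\left(-149\right)^{2}} = \frac{43525}{571356} - \frac{33609}{22201} = - \frac{18236405279}{12684674556}$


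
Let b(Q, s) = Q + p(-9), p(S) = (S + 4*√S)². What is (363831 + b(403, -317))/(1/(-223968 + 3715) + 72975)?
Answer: 80209755263/16072962674 - 23787324*I/8036481337 ≈ 4.9904 - 0.0029599*I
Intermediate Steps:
b(Q, s) = Q + (-9 + 12*I)² (b(Q, s) = Q + (-9 + 4*√(-9))² = Q + (-9 + 4*(3*I))² = Q + (-9 + 12*I)²)
(363831 + b(403, -317))/(1/(-223968 + 3715) + 72975) = (363831 + (-63 + 403 - 216*I))/(1/(-223968 + 3715) + 72975) = (363831 + (340 - 216*I))/(1/(-220253) + 72975) = (364171 - 216*I)/(-1/220253 + 72975) = (364171 - 216*I)/(16072962674/220253) = (364171 - 216*I)*(220253/16072962674) = 80209755263/16072962674 - 23787324*I/8036481337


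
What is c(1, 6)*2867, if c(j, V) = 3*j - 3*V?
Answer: -43005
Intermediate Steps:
c(j, V) = -3*V + 3*j
c(1, 6)*2867 = (-3*6 + 3*1)*2867 = (-18 + 3)*2867 = -15*2867 = -43005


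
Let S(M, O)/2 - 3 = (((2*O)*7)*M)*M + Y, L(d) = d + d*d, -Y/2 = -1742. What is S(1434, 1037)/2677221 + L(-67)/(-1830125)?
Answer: 9933977283818408/445422643875 ≈ 22302.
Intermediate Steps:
Y = 3484 (Y = -2*(-1742) = 3484)
L(d) = d + d²
S(M, O) = 6974 + 28*O*M² (S(M, O) = 6 + 2*((((2*O)*7)*M)*M + 3484) = 6 + 2*(((14*O)*M)*M + 3484) = 6 + 2*((14*M*O)*M + 3484) = 6 + 2*(14*O*M² + 3484) = 6 + 2*(3484 + 14*O*M²) = 6 + (6968 + 28*O*M²) = 6974 + 28*O*M²)
S(1434, 1037)/2677221 + L(-67)/(-1830125) = (6974 + 28*1037*1434²)/2677221 - 67*(1 - 67)/(-1830125) = (6974 + 28*1037*2056356)*(1/2677221) - 67*(-66)*(-1/1830125) = (6974 + 59708352816)*(1/2677221) + 4422*(-1/1830125) = 59708359790*(1/2677221) - 402/166375 = 59708359790/2677221 - 402/166375 = 9933977283818408/445422643875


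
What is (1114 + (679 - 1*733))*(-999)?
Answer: -1058940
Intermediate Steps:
(1114 + (679 - 1*733))*(-999) = (1114 + (679 - 733))*(-999) = (1114 - 54)*(-999) = 1060*(-999) = -1058940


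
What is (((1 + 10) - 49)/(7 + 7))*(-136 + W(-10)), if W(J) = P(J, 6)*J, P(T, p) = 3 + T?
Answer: 1254/7 ≈ 179.14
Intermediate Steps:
W(J) = J*(3 + J) (W(J) = (3 + J)*J = J*(3 + J))
(((1 + 10) - 49)/(7 + 7))*(-136 + W(-10)) = (((1 + 10) - 49)/(7 + 7))*(-136 - 10*(3 - 10)) = ((11 - 49)/14)*(-136 - 10*(-7)) = (-38*1/14)*(-136 + 70) = -19/7*(-66) = 1254/7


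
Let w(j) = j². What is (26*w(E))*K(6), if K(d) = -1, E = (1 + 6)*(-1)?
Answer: -1274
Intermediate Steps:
E = -7 (E = 7*(-1) = -7)
(26*w(E))*K(6) = (26*(-7)²)*(-1) = (26*49)*(-1) = 1274*(-1) = -1274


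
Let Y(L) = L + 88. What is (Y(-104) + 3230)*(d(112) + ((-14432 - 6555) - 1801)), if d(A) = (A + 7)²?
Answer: -27727178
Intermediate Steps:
d(A) = (7 + A)²
Y(L) = 88 + L
(Y(-104) + 3230)*(d(112) + ((-14432 - 6555) - 1801)) = ((88 - 104) + 3230)*((7 + 112)² + ((-14432 - 6555) - 1801)) = (-16 + 3230)*(119² + (-20987 - 1801)) = 3214*(14161 - 22788) = 3214*(-8627) = -27727178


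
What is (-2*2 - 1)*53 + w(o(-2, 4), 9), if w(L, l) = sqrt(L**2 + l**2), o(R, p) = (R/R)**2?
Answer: -265 + sqrt(82) ≈ -255.94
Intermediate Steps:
o(R, p) = 1 (o(R, p) = 1**2 = 1)
(-2*2 - 1)*53 + w(o(-2, 4), 9) = (-2*2 - 1)*53 + sqrt(1**2 + 9**2) = (-4 - 1)*53 + sqrt(1 + 81) = -5*53 + sqrt(82) = -265 + sqrt(82)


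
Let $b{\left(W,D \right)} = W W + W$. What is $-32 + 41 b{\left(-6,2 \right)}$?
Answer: $1198$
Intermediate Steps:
$b{\left(W,D \right)} = W + W^{2}$ ($b{\left(W,D \right)} = W^{2} + W = W + W^{2}$)
$-32 + 41 b{\left(-6,2 \right)} = -32 + 41 \left(- 6 \left(1 - 6\right)\right) = -32 + 41 \left(\left(-6\right) \left(-5\right)\right) = -32 + 41 \cdot 30 = -32 + 1230 = 1198$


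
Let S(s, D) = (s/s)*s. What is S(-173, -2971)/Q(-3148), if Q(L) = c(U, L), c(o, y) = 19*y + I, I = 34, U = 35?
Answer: 173/59778 ≈ 0.0028940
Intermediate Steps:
c(o, y) = 34 + 19*y (c(o, y) = 19*y + 34 = 34 + 19*y)
Q(L) = 34 + 19*L
S(s, D) = s (S(s, D) = 1*s = s)
S(-173, -2971)/Q(-3148) = -173/(34 + 19*(-3148)) = -173/(34 - 59812) = -173/(-59778) = -173*(-1/59778) = 173/59778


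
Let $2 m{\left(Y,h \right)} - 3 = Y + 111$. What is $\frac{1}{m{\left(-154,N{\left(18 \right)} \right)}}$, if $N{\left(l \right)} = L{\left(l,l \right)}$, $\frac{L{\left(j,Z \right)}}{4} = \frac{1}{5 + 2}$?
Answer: $- \frac{1}{20} \approx -0.05$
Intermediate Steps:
$L{\left(j,Z \right)} = \frac{4}{7}$ ($L{\left(j,Z \right)} = \frac{4}{5 + 2} = \frac{4}{7}$)
$N{\left(l \right)} = \frac{4}{7}$
$m{\left(Y,h \right)} = 57 + \frac{Y}{2}$ ($m{\left(Y,h \right)} = \frac{3}{2} + \frac{Y + 111}{2} = \frac{3}{2} + \frac{111 + Y}{2} = \frac{3}{2} + \left(\frac{111}{2} + \frac{Y}{2}\right) = 57 + \frac{Y}{2}$)
$\frac{1}{m{\left(-154,N{\left(18 \right)} \right)}} = \frac{1}{57 + \frac{1}{2} \left(-154\right)} = \frac{1}{57 - 77} = \frac{1}{-20} = - \frac{1}{20}$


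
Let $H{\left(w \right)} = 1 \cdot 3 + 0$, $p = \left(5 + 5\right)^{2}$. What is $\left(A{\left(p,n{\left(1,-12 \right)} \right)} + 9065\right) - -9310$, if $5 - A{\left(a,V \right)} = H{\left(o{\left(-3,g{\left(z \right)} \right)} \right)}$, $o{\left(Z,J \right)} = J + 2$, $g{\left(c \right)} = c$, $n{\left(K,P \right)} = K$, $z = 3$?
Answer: $18377$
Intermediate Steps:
$p = 100$ ($p = 10^{2} = 100$)
$o{\left(Z,J \right)} = 2 + J$
$H{\left(w \right)} = 3$ ($H{\left(w \right)} = 3 + 0 = 3$)
$A{\left(a,V \right)} = 2$ ($A{\left(a,V \right)} = 5 - 3 = 2$)
$\left(A{\left(p,n{\left(1,-12 \right)} \right)} + 9065\right) - -9310 = \left(2 + 9065\right) - -9310 = 9067 + 9310 = 18377$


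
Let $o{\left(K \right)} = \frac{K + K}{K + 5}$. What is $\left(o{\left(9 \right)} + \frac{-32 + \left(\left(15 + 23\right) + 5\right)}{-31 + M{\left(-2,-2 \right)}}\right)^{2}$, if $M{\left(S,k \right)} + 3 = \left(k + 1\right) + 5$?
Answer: $\frac{37249}{44100} \approx 0.84465$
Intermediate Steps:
$M{\left(S,k \right)} = 3 + k$ ($M{\left(S,k \right)} = -3 + \left(\left(k + 1\right) + 5\right) = -3 + \left(\left(1 + k\right) + 5\right) = -3 + \left(6 + k\right) = 3 + k$)
$o{\left(K \right)} = \frac{2 K}{5 + K}$
$\left(o{\left(9 \right)} + \frac{-32 + \left(\left(15 + 23\right) + 5\right)}{-31 + M{\left(-2,-2 \right)}}\right)^{2} = \left(2 \cdot 9 \frac{1}{5 + 9} + \frac{-32 + \left(\left(15 + 23\right) + 5\right)}{-31 + \left(3 - 2\right)}\right)^{2} = \left(2 \cdot 9 \cdot \frac{1}{14} + \frac{-32 + \left(38 + 5\right)}{-31 + 1}\right)^{2} = \left(2 \cdot 9 \cdot \frac{1}{14} + \frac{-32 + 43}{-30}\right)^{2} = \left(\frac{9}{7} + 11 \left(- \frac{1}{30}\right)\right)^{2} = \left(\frac{9}{7} - \frac{11}{30}\right)^{2} = \left(\frac{193}{210}\right)^{2} = \frac{37249}{44100}$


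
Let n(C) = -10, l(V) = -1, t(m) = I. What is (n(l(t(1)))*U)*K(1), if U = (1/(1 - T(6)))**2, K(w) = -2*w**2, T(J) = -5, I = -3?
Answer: 5/9 ≈ 0.55556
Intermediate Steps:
t(m) = -3
U = 1/36 (U = (1/(1 - 1*(-5)))**2 = (1/(1 + 5))**2 = (1/6)**2 = 1/36 ≈ 0.027778)
(n(l(t(1)))*U)*K(1) = (-10*1/36)*(-2*1**2) = -(-5)/9 = -5/18*(-2) = 5/9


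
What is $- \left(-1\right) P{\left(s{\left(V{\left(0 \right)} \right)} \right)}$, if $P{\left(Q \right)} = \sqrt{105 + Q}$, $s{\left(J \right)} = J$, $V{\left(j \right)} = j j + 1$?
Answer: $\sqrt{106} \approx 10.296$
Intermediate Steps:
$V{\left(j \right)} = 1 + j^{2}$ ($V{\left(j \right)} = j^{2} + 1 = 1 + j^{2}$)
$- \left(-1\right) P{\left(s{\left(V{\left(0 \right)} \right)} \right)} = - \left(-1\right) \sqrt{105 + \left(1 + 0^{2}\right)} = - \left(-1\right) \sqrt{105 + \left(1 + 0\right)} = - \left(-1\right) \sqrt{105 + 1} = - \left(-1\right) \sqrt{106} = \sqrt{106}$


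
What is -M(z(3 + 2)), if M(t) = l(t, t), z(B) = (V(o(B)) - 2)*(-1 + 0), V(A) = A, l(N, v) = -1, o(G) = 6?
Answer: 1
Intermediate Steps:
z(B) = -4 (z(B) = (6 - 2)*(-1 + 0) = 4*(-1) = -4)
M(t) = -1
-M(z(3 + 2)) = -1*(-1) = 1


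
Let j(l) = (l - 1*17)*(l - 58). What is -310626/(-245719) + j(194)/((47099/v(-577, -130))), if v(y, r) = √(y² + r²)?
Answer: 310626/245719 + 24072*√349829/47099 ≈ 303.56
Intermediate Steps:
j(l) = (-58 + l)*(-17 + l) (j(l) = (l - 17)*(-58 + l) = (-17 + l)*(-58 + l) = (-58 + l)*(-17 + l))
v(y, r) = √(r² + y²)
-310626/(-245719) + j(194)/((47099/v(-577, -130))) = -310626/(-245719) + (986 + 194² - 75*194)/((47099/(√((-130)² + (-577)²)))) = -310626*(-1/245719) + (986 + 37636 - 14550)/((47099/(√(16900 + 332929)))) = 310626/245719 + 24072/((47099/(√349829))) = 310626/245719 + 24072/((47099*(√349829/349829))) = 310626/245719 + 24072/((47099*√349829/349829)) = 310626/245719 + 24072*(√349829/47099) = 310626/245719 + 24072*√349829/47099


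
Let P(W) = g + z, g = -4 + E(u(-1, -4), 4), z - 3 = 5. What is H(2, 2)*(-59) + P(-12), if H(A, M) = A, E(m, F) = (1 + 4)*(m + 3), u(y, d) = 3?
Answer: -84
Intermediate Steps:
E(m, F) = 15 + 5*m (E(m, F) = 5*(3 + m) = 15 + 5*m)
z = 8 (z = 3 + 5 = 8)
g = 26 (g = -4 + (15 + 5*3) = -4 + (15 + 15) = -4 + 30 = 26)
P(W) = 34 (P(W) = 26 + 8 = 34)
H(2, 2)*(-59) + P(-12) = 2*(-59) + 34 = -118 + 34 = -84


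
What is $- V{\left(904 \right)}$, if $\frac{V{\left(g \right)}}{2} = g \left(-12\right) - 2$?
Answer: $21700$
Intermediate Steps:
$V{\left(g \right)} = -4 - 24 g$ ($V{\left(g \right)} = 2 \left(g \left(-12\right) - 2\right) = 2 \left(- 12 g - 2\right) = 2 \left(-2 - 12 g\right) = -4 - 24 g$)
$- V{\left(904 \right)} = - (-4 - 21696) = \left(-1\right) \left(-21700\right) = 21700$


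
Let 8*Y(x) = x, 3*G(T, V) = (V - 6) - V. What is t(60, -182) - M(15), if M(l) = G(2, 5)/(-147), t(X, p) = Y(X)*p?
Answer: -200657/147 ≈ -1365.0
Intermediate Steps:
G(T, V) = -2 (G(T, V) = ((V - 6) - V)/3 = ((-6 + V) - V)/3 = (⅓)*(-6) = -2)
Y(x) = x/8
t(X, p) = X*p/8 (t(X, p) = (X/8)*p = X*p/8)
M(l) = 2/147 (M(l) = -2/(-147) = -2*(-1/147) = 2/147)
t(60, -182) - M(15) = (⅛)*60*(-182) - 1*2/147 = -1365 - 2/147 = -200657/147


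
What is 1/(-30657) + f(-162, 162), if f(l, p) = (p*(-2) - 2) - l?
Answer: -5027749/30657 ≈ -164.00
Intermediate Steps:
f(l, p) = -2 - l - 2*p (f(l, p) = (-2*p - 2) - l = (-2 - 2*p) - l = -2 - l - 2*p)
1/(-30657) + f(-162, 162) = 1/(-30657) + (-2 - 1*(-162) - 2*162) = -1/30657 + (-2 + 162 - 324) = -1/30657 - 164 = -5027749/30657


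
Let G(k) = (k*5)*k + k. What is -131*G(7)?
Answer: -33012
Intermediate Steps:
G(k) = k + 5*k² (G(k) = (5*k)*k + k = 5*k² + k = k + 5*k²)
-131*G(7) = -917*(1 + 5*7) = -917*(1 + 35) = -917*36 = -131*252 = -33012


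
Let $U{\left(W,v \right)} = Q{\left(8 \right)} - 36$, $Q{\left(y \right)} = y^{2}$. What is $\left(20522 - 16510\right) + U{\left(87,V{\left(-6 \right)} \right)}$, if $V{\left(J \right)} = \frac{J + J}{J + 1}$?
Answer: $4040$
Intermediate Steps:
$V{\left(J \right)} = \frac{2 J}{1 + J}$
$U{\left(W,v \right)} = 28$ ($U{\left(W,v \right)} = 8^{2} - 36 = 64 - 36 = 28$)
$\left(20522 - 16510\right) + U{\left(87,V{\left(-6 \right)} \right)} = \left(20522 - 16510\right) + 28 = 4012 + 28 = 4040$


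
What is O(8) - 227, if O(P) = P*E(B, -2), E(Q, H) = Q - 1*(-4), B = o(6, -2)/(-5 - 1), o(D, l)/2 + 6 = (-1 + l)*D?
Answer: -131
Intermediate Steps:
o(D, l) = -12 + 2*D*(-1 + l) (o(D, l) = -12 + 2*((-1 + l)*D) = -12 + 2*(D*(-1 + l)) = -12 + 2*D*(-1 + l))
B = 8 (B = (-12 - 2*6 + 2*6*(-2))/(-5 - 1) = (-12 - 12 - 24)/(-6) = -48*(-⅙) = 8)
E(Q, H) = 4 + Q (E(Q, H) = Q + 4 = 4 + Q)
O(P) = 12*P (O(P) = P*(4 + 8) = P*12 = 12*P)
O(8) - 227 = 12*8 - 227 = 96 - 227 = -131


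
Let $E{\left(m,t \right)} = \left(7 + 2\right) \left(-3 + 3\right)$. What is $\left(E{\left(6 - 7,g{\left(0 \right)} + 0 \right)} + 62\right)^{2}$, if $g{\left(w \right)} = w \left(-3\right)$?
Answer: $3844$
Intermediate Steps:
$g{\left(w \right)} = - 3 w$
$E{\left(m,t \right)} = 0$ ($E{\left(m,t \right)} = 9 \cdot 0 = 0$)
$\left(E{\left(6 - 7,g{\left(0 \right)} + 0 \right)} + 62\right)^{2} = \left(0 + 62\right)^{2} = 62^{2} = 3844$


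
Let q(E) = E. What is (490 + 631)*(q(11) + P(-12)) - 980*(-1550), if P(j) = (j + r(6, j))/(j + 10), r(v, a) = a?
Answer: 1544783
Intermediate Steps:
P(j) = 2*j/(10 + j) (P(j) = (j + j)/(j + 10) = (2*j)/(10 + j) = 2*j/(10 + j))
(490 + 631)*(q(11) + P(-12)) - 980*(-1550) = (490 + 631)*(11 + 2*(-12)/(10 - 12)) - 980*(-1550) = 1121*(11 + 2*(-12)/(-2)) + 1519000 = 1121*(11 + 2*(-12)*(-½)) + 1519000 = 1121*(11 + 12) + 1519000 = 1121*23 + 1519000 = 25783 + 1519000 = 1544783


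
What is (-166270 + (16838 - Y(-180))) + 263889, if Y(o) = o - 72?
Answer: 114709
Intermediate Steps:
Y(o) = -72 + o
(-166270 + (16838 - Y(-180))) + 263889 = (-166270 + (16838 - (-72 - 180))) + 263889 = (-166270 + (16838 - 1*(-252))) + 263889 = (-166270 + (16838 + 252)) + 263889 = (-166270 + 17090) + 263889 = -149180 + 263889 = 114709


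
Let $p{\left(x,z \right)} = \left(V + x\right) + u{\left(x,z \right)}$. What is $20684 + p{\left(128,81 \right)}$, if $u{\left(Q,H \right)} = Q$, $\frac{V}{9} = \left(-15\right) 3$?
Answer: $20535$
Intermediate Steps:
$V = -405$ ($V = 9 \left(\left(-15\right) 3\right) = 9 \left(-45\right) = -405$)
$p{\left(x,z \right)} = -405 + 2 x$ ($p{\left(x,z \right)} = \left(-405 + x\right) + x = -405 + 2 x$)
$20684 + p{\left(128,81 \right)} = 20684 + \left(-405 + 2 \cdot 128\right) = 20684 + \left(-405 + 256\right) = 20684 - 149 = 20535$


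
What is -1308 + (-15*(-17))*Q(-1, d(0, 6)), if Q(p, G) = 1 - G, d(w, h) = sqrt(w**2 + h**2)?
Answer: -2583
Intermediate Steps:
d(w, h) = sqrt(h**2 + w**2)
-1308 + (-15*(-17))*Q(-1, d(0, 6)) = -1308 + (-15*(-17))*(1 - sqrt(6**2 + 0**2)) = -1308 + 255*(1 - sqrt(36 + 0)) = -1308 + 255*(1 - sqrt(36)) = -1308 + 255*(1 - 1*6) = -1308 + 255*(1 - 6) = -1308 + 255*(-5) = -1308 - 1275 = -2583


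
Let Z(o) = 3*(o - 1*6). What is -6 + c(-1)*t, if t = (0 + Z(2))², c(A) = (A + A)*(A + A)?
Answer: 570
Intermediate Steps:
Z(o) = -18 + 3*o (Z(o) = 3*(o - 6) = 3*(-6 + o) = -18 + 3*o)
c(A) = 4*A² (c(A) = (2*A)*(2*A) = 4*A²)
t = 144 (t = (0 + (-18 + 3*2))² = (0 + (-18 + 6))² = (0 - 12)² = (-12)² = 144)
-6 + c(-1)*t = -6 + (4*(-1)²)*144 = -6 + (4*1)*144 = -6 + 4*144 = -6 + 576 = 570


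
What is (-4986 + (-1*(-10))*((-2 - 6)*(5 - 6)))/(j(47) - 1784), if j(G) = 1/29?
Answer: 142274/51735 ≈ 2.7501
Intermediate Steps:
j(G) = 1/29
(-4986 + (-1*(-10))*((-2 - 6)*(5 - 6)))/(j(47) - 1784) = (-4986 + (-1*(-10))*((-2 - 6)*(5 - 6)))/(1/29 - 1784) = (-4986 + 10*(-8*(-1)))/(-51735/29) = (-4986 + 10*8)*(-29/51735) = (-4986 + 80)*(-29/51735) = -4906*(-29/51735) = 142274/51735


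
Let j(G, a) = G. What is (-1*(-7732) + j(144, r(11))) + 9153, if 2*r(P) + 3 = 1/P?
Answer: 17029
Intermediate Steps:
r(P) = -3/2 + 1/(2*P) (r(P) = -3/2 + (1/P)/2 = -3/2 + 1/(2*P))
(-1*(-7732) + j(144, r(11))) + 9153 = (-1*(-7732) + 144) + 9153 = (7732 + 144) + 9153 = 7876 + 9153 = 17029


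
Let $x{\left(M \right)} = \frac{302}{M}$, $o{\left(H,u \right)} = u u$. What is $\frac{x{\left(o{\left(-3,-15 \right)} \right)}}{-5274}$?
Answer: $- \frac{151}{593325} \approx -0.0002545$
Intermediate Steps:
$o{\left(H,u \right)} = u^{2}$
$\frac{x{\left(o{\left(-3,-15 \right)} \right)}}{-5274} = \frac{302 \frac{1}{\left(-15\right)^{2}}}{-5274} = \frac{302}{225} \left(- \frac{1}{5274}\right) = - \frac{151}{593325}$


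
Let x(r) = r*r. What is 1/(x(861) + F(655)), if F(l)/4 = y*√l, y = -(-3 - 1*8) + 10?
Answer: 1681/1246150121 - 4*√655/26169152541 ≈ 1.3450e-6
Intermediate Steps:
x(r) = r²
y = 21 (y = -(-3 - 8) + 10 = -1*(-11) + 10 = 11 + 10 = 21)
F(l) = 84*√l (F(l) = 4*(21*√l) = 84*√l)
1/(x(861) + F(655)) = 1/(861² + 84*√655) = 1/(741321 + 84*√655)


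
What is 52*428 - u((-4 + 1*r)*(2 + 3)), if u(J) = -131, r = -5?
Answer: 22387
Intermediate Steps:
52*428 - u((-4 + 1*r)*(2 + 3)) = 52*428 - 1*(-131) = 22256 + 131 = 22387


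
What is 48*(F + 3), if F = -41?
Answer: -1824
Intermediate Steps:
48*(F + 3) = 48*(-41 + 3) = 48*(-38) = -1824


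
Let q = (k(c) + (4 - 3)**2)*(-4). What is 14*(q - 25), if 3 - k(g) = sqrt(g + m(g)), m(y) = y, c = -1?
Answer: -574 + 56*I*sqrt(2) ≈ -574.0 + 79.196*I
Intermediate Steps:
k(g) = 3 - sqrt(2)*sqrt(g) (k(g) = 3 - sqrt(g + g) = 3 - sqrt(2*g) = 3 - sqrt(2)*sqrt(g))
q = -16 + 4*I*sqrt(2) (q = ((3 - sqrt(2)*sqrt(-1)) + (4 - 3)**2)*(-4) = ((3 - sqrt(2)*I) + 1**2)*(-4) = ((3 - I*sqrt(2)) + 1)*(-4) = (4 - I*sqrt(2))*(-4) = -16 + 4*I*sqrt(2) ≈ -16.0 + 5.6569*I)
14*(q - 25) = 14*((-16 + 4*I*sqrt(2)) - 25) = 14*(-41 + 4*I*sqrt(2)) = -574 + 56*I*sqrt(2)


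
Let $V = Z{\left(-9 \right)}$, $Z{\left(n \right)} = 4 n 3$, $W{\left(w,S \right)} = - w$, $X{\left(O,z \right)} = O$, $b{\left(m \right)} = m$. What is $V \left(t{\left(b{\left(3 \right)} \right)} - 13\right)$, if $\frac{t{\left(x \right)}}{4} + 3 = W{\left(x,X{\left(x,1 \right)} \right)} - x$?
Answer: $5292$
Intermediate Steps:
$t{\left(x \right)} = -12 - 8 x$ ($t{\left(x \right)} = -12 + 4 \left(- x - x\right) = -12 + 4 \left(- 2 x\right) = -12 - 8 x$)
$Z{\left(n \right)} = 12 n$ ($Z{\left(n \right)} = 4 \cdot 3 n = 12 n$)
$V = -108$ ($V = 12 \left(-9\right) = -108$)
$V \left(t{\left(b{\left(3 \right)} \right)} - 13\right) = - 108 \left(\left(-12 - 24\right) - 13\right) = - 108 \left(-36 - 13\right) = \left(-108\right) \left(-49\right) = 5292$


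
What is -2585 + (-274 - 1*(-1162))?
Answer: -1697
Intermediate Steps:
-2585 + (-274 - 1*(-1162)) = -2585 + (-274 + 1162) = -2585 + 888 = -1697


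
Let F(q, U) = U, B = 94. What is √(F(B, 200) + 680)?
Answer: 4*√55 ≈ 29.665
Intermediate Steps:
√(F(B, 200) + 680) = √(200 + 680) = √880 = 4*√55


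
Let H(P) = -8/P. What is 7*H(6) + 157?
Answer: 443/3 ≈ 147.67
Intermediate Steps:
7*H(6) + 157 = 7*(-8/6) + 157 = 7*(-8*⅙) + 157 = 7*(-4/3) + 157 = -28/3 + 157 = 443/3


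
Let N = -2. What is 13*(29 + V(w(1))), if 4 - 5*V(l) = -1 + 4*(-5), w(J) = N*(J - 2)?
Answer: 442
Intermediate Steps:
w(J) = 4 - 2*J (w(J) = -2*(J - 2) = -2*(-2 + J) = 4 - 2*J)
V(l) = 5 (V(l) = 4/5 - (-1 + 4*(-5))/5 = 4/5 - (-1 - 20)/5 = 4/5 - 1/5*(-21) = 4/5 + 21/5 = 5)
13*(29 + V(w(1))) = 13*(29 + 5) = 13*34 = 442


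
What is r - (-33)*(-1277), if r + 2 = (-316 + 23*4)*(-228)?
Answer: 8929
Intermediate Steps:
r = 51070 (r = -2 + (-316 + 23*4)*(-228) = -2 + (-316 + 92)*(-228) = -2 - 224*(-228) = -2 + 51072 = 51070)
r - (-33)*(-1277) = 51070 - (-33)*(-1277) = 51070 - 1*42141 = 51070 - 42141 = 8929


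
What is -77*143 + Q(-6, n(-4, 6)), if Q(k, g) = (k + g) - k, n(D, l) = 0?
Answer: -11011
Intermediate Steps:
Q(k, g) = g (Q(k, g) = (g + k) - k = g)
-77*143 + Q(-6, n(-4, 6)) = -77*143 + 0 = -11011 + 0 = -11011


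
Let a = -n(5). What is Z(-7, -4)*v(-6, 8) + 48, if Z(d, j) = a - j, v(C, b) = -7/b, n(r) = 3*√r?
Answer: 89/2 + 21*√5/8 ≈ 50.370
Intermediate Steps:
a = -3*√5 ≈ -6.7082
Z(d, j) = -j - 3*√5 (Z(d, j) = -3*√5 - j = -j - 3*√5)
Z(-7, -4)*v(-6, 8) + 48 = (-1*(-4) - 3*√5)*(-7/8) + 48 = (4 - 3*√5)*(-7*⅛) + 48 = (4 - 3*√5)*(-7/8) + 48 = (-7/2 + 21*√5/8) + 48 = 89/2 + 21*√5/8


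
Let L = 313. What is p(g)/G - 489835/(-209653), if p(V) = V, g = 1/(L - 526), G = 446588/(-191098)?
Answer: 23317379246867/9971436737166 ≈ 2.3384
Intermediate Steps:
G = -223294/95549 (G = 446588*(-1/191098) = -223294/95549 ≈ -2.3370)
g = -1/213 (g = 1/(313 - 526) = 1/(-213) = -1/213 ≈ -0.0046948)
p(g)/G - 489835/(-209653) = -1/(213*(-223294/95549)) - 489835/(-209653) = -1/213*(-95549/223294) - 489835*(-1/209653) = 95549/47561622 + 489835/209653 = 23317379246867/9971436737166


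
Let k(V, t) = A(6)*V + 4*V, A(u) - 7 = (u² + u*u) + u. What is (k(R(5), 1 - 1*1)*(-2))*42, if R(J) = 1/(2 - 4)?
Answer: 3738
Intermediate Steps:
R(J) = -½ (R(J) = 1/(-2) = -½)
A(u) = 7 + u + 2*u² (A(u) = 7 + ((u² + u*u) + u) = 7 + ((u² + u²) + u) = 7 + (2*u² + u) = 7 + (u + 2*u²) = 7 + u + 2*u²)
k(V, t) = 89*V (k(V, t) = (7 + 6 + 2*6²)*V + 4*V = (7 + 6 + 2*36)*V + 4*V = (7 + 6 + 72)*V + 4*V = 85*V + 4*V = 89*V)
(k(R(5), 1 - 1*1)*(-2))*42 = ((89*(-½))*(-2))*42 = -89/2*(-2)*42 = 89*42 = 3738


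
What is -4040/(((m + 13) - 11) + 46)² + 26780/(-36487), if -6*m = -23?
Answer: -7896857660/3529059127 ≈ -2.2377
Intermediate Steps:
m = 23/6 (m = -⅙*(-23) = 23/6 ≈ 3.8333)
-4040/(((m + 13) - 11) + 46)² + 26780/(-36487) = -4040/(((23/6 + 13) - 11) + 46)² + 26780/(-36487) = -4040/((101/6 - 11) + 46)² + 26780*(-1/36487) = -4040/(35/6 + 46)² - 26780/36487 = -4040/((311/6)²) - 26780/36487 = -4040/96721/36 - 26780/36487 = -4040*36/96721 - 26780/36487 = -145440/96721 - 26780/36487 = -7896857660/3529059127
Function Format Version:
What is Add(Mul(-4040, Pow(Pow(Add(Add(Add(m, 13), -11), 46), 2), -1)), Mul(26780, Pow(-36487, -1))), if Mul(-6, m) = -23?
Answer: Rational(-7896857660, 3529059127) ≈ -2.2377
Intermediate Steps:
m = Rational(23, 6) (m = Mul(Rational(-1, 6), -23) = Rational(23, 6) ≈ 3.8333)
Add(Mul(-4040, Pow(Pow(Add(Add(Add(m, 13), -11), 46), 2), -1)), Mul(26780, Pow(-36487, -1))) = Add(Mul(-4040, Pow(Pow(Add(Add(Add(Rational(23, 6), 13), -11), 46), 2), -1)), Mul(26780, Pow(-36487, -1))) = Add(Mul(-4040, Pow(Pow(Add(Add(Rational(101, 6), -11), 46), 2), -1)), Mul(26780, Rational(-1, 36487))) = Add(Mul(-4040, Pow(Pow(Add(Rational(35, 6), 46), 2), -1)), Rational(-26780, 36487)) = Add(Mul(-4040, Pow(Pow(Rational(311, 6), 2), -1)), Rational(-26780, 36487)) = Add(Mul(-4040, Pow(Rational(96721, 36), -1)), Rational(-26780, 36487)) = Add(Mul(-4040, Rational(36, 96721)), Rational(-26780, 36487)) = Add(Rational(-145440, 96721), Rational(-26780, 36487)) = Rational(-7896857660, 3529059127)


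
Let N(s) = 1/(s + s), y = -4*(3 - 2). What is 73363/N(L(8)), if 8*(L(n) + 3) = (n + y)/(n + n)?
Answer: -6969485/16 ≈ -4.3559e+5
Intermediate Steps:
y = -4 (y = -4*1 = -4)
L(n) = -3 + (-4 + n)/(16*n) (L(n) = -3 + ((n - 4)/(n + n))/8 = -3 + ((-4 + n)/((2*n)))/8 = -3 + ((-4 + n)*(1/(2*n)))/8 = -3 + ((-4 + n)/(2*n))/8 = -3 + (-4 + n)/(16*n))
N(s) = 1/(2*s)
73363/N(L(8)) = 73363/((1/(2*(((1/16)*(-4 - 47*8)/8))))) = 73363/((1/(2*(((1/16)*(⅛)*(-4 - 376)))))) = 73363/((1/(2*(((1/16)*(⅛)*(-380)))))) = 73363/((1/(2*(-95/32)))) = 73363/(((½)*(-32/95))) = 73363/(-16/95) = 73363*(-95/16) = -6969485/16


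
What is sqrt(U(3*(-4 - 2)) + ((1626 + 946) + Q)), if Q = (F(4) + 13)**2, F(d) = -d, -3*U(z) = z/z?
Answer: sqrt(23874)/3 ≈ 51.504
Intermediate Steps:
U(z) = -1/3 (U(z) = -z/(3*z) = -1/3*1 = -1/3)
Q = 81 (Q = (-1*4 + 13)**2 = (-4 + 13)**2 = 9**2 = 81)
sqrt(U(3*(-4 - 2)) + ((1626 + 946) + Q)) = sqrt(-1/3 + ((1626 + 946) + 81)) = sqrt(-1/3 + (2572 + 81)) = sqrt(-1/3 + 2653) = sqrt(7958/3) = sqrt(23874)/3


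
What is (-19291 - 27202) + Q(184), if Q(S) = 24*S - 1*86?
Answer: -42163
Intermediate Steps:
Q(S) = -86 + 24*S (Q(S) = 24*S - 86 = -86 + 24*S)
(-19291 - 27202) + Q(184) = (-19291 - 27202) + (-86 + 24*184) = -46493 + (-86 + 4416) = -46493 + 4330 = -42163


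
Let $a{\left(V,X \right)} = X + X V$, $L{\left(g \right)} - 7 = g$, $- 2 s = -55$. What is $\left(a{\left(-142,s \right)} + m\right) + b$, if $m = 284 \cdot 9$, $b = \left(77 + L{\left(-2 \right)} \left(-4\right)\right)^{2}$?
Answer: $\frac{3855}{2} \approx 1927.5$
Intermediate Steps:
$s = \frac{55}{2}$ ($s = \left(- \frac{1}{2}\right) \left(-55\right) = \frac{55}{2} \approx 27.5$)
$L{\left(g \right)} = 7 + g$
$b = 3249$ ($b = \left(77 + \left(7 - 2\right) \left(-4\right)\right)^{2} = \left(77 + 5 \left(-4\right)\right)^{2} = \left(77 - 20\right)^{2} = 57^{2} = 3249$)
$a{\left(V,X \right)} = X + V X$
$m = 2556$
$\left(a{\left(-142,s \right)} + m\right) + b = \left(\frac{55 \left(1 - 142\right)}{2} + 2556\right) + 3249 = \left(\frac{55}{2} \left(-141\right) + 2556\right) + 3249 = \left(- \frac{7755}{2} + 2556\right) + 3249 = - \frac{2643}{2} + 3249 = \frac{3855}{2}$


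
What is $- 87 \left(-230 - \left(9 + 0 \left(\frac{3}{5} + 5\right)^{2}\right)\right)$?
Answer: $20793$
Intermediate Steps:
$- 87 \left(-230 - \left(9 + 0 \left(\frac{3}{5} + 5\right)^{2}\right)\right) = - 87 \left(-230 - \left(9 + 0 \left(\frac{28}{5}\right)^{2}\right)\right) = - 87 \left(-230 - \left(9 + 0 \cdot \frac{784}{25}\right)\right) = - 87 \left(-230 - \left(9 + 0\right)\right) = - 87 \left(-230 - 9\right) = \left(-87\right) \left(-239\right) = 20793$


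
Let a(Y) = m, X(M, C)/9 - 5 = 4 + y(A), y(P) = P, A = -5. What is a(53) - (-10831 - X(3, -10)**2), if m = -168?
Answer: 11959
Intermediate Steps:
X(M, C) = 36 (X(M, C) = 45 + 9*(4 - 5) = 45 + 9*(-1) = 45 - 9 = 36)
a(Y) = -168
a(53) - (-10831 - X(3, -10)**2) = -168 - (-10831 - 1*36**2) = -168 - (-10831 - 1*1296) = -168 - (-10831 - 1296) = -168 - 1*(-12127) = -168 + 12127 = 11959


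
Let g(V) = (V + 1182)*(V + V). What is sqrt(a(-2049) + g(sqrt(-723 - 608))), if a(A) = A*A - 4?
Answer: sqrt(4195735 + 26004*I*sqrt(11)) ≈ 2048.5 + 21.05*I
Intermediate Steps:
g(V) = 2*V*(1182 + V) (g(V) = (1182 + V)*(2*V) = 2*V*(1182 + V))
a(A) = -4 + A**2 (a(A) = A**2 - 4 = -4 + A**2)
sqrt(a(-2049) + g(sqrt(-723 - 608))) = sqrt((-4 + (-2049)**2) + 2*sqrt(-723 - 608)*(1182 + sqrt(-723 - 608))) = sqrt((-4 + 4198401) + 2*sqrt(-1331)*(1182 + sqrt(-1331))) = sqrt(4198397 + 2*(11*I*sqrt(11))*(1182 + 11*I*sqrt(11))) = sqrt(4198397 + 22*I*sqrt(11)*(1182 + 11*I*sqrt(11)))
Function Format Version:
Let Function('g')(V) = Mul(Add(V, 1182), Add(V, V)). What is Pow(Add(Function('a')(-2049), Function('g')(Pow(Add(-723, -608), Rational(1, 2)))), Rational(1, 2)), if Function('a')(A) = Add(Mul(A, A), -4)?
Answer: Pow(Add(4195735, Mul(26004, I, Pow(11, Rational(1, 2)))), Rational(1, 2)) ≈ Add(2048.5, Mul(21.05, I))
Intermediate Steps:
Function('g')(V) = Mul(2, V, Add(1182, V)) (Function('g')(V) = Mul(Add(1182, V), Mul(2, V)) = Mul(2, V, Add(1182, V)))
Function('a')(A) = Add(-4, Pow(A, 2)) (Function('a')(A) = Add(Pow(A, 2), -4) = Add(-4, Pow(A, 2)))
Pow(Add(Function('a')(-2049), Function('g')(Pow(Add(-723, -608), Rational(1, 2)))), Rational(1, 2)) = Pow(Add(Add(-4, Pow(-2049, 2)), Mul(2, Pow(Add(-723, -608), Rational(1, 2)), Add(1182, Pow(Add(-723, -608), Rational(1, 2))))), Rational(1, 2)) = Pow(Add(Add(-4, 4198401), Mul(2, Pow(-1331, Rational(1, 2)), Add(1182, Pow(-1331, Rational(1, 2))))), Rational(1, 2)) = Pow(Add(4198397, Mul(2, Mul(11, I, Pow(11, Rational(1, 2))), Add(1182, Mul(11, I, Pow(11, Rational(1, 2)))))), Rational(1, 2)) = Pow(Add(4198397, Mul(22, I, Pow(11, Rational(1, 2)), Add(1182, Mul(11, I, Pow(11, Rational(1, 2)))))), Rational(1, 2))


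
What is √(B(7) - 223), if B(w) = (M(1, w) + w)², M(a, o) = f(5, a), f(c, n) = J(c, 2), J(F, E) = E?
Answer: I*√142 ≈ 11.916*I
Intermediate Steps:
f(c, n) = 2
M(a, o) = 2
B(w) = (2 + w)²
√(B(7) - 223) = √((2 + 7)² - 223) = √(9² - 223) = √(81 - 223) = √(-142) = I*√142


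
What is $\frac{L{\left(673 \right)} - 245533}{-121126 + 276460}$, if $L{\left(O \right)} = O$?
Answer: $- \frac{40810}{25889} \approx -1.5763$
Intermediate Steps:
$\frac{L{\left(673 \right)} - 245533}{-121126 + 276460} = \frac{673 - 245533}{-121126 + 276460} = - \frac{244860}{155334} = \left(-244860\right) \frac{1}{155334} = - \frac{40810}{25889}$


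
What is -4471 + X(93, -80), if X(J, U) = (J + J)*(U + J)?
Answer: -2053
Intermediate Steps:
X(J, U) = 2*J*(J + U) (X(J, U) = (2*J)*(J + U) = 2*J*(J + U))
-4471 + X(93, -80) = -4471 + 2*93*(93 - 80) = -4471 + 2*93*13 = -4471 + 2418 = -2053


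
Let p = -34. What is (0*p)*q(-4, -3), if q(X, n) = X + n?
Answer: 0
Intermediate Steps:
(0*p)*q(-4, -3) = (0*(-34))*(-4 - 3) = 0*(-7) = 0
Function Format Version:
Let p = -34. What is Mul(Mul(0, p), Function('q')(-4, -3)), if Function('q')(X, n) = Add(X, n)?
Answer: 0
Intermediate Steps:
Mul(Mul(0, p), Function('q')(-4, -3)) = Mul(Mul(0, -34), Add(-4, -3)) = Mul(0, -7) = 0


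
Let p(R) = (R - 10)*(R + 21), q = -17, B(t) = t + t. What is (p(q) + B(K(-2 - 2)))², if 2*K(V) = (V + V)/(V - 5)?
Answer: 929296/81 ≈ 11473.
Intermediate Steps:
K(V) = V/(-5 + V) (K(V) = ((V + V)/(V - 5))/2 = ((2*V)/(-5 + V))/2 = (2*V/(-5 + V))/2 = V/(-5 + V))
B(t) = 2*t
p(R) = (-10 + R)*(21 + R)
(p(q) + B(K(-2 - 2)))² = ((-210 + (-17)² + 11*(-17)) + 2*((-2 - 2)/(-5 + (-2 - 2))))² = ((-210 + 289 - 187) + 2*(-4/(-5 - 4)))² = (-108 + 2*(-4/(-9)))² = (-108 + 2*(-4*(-⅑)))² = (-108 + 2*(4/9))² = (-108 + 8/9)² = (-964/9)² = 929296/81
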